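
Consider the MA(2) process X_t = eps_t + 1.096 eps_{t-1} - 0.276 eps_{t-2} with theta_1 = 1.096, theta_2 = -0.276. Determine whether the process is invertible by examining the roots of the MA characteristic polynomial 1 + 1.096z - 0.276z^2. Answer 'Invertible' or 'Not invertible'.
\text{Not invertible}

The MA(q) characteristic polynomial is P(z) = 1 + 1.096z - 0.276z^2.
Invertibility requires all roots to lie outside the unit circle, i.e. |z| > 1 for every root.
Set 1 + (1.096) z + (-0.276) z^2 = 0, i.e. a z^2 + b z + c = 0 with a = -0.276, b = 1.096, c = 1.
Discriminant D = b^2 - 4ac = (1.096)^2 - 4*(-0.276)*1 = 1.201216 - (-1.104) = 2.305216.
D >= 0, so the roots are real: z = (-b +/- sqrt(D)) / (2a) = (-1.096 +/- 1.518294) / (-0.552).
  z_1 = (-1.096 + 1.518294) / (-0.552) = -0.765,   |z_1| = 0.765.
  z_2 = (-1.096 - 1.518294) / (-0.552) = 4.736,   |z_2| = 4.736.
Moduli of all roots: 0.7650, 4.7360.
All moduli strictly greater than 1? No.
Verdict: Not invertible.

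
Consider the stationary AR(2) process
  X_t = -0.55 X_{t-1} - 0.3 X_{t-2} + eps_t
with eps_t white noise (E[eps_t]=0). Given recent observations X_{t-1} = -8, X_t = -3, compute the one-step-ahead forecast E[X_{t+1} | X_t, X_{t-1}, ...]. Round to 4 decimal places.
E[X_{t+1} \mid \mathcal F_t] = 4.0500

For an AR(p) model X_t = c + sum_i phi_i X_{t-i} + eps_t, the
one-step-ahead conditional mean is
  E[X_{t+1} | X_t, ...] = c + sum_i phi_i X_{t+1-i}.
Substitute known values:
  E[X_{t+1} | ...] = (-0.55) * (-3) + (-0.3) * (-8)
                   = 4.0500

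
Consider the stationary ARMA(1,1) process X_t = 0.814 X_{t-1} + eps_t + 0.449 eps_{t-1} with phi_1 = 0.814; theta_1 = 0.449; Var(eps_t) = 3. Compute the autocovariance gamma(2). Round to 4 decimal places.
\gamma(2) = 12.4821

Multiply the model equation by X_{t-k} and take expectations. With theta_0 = psi_0 = 1 and psi_j the MA(infinity) weights, this gives
  gamma(k) - sum_i phi_i gamma(k-i) = c_k,
  c_k = sigma^2 * sum_{j=k..q} theta_j psi_{j-k}   (c_k = 0 for k > q),
using gamma(-m) = gamma(m).
psi-weights needed (psi_j = theta_j + sum_i phi_i psi_{j-i}):
  psi_1 = theta_1 + phi_1 = 0.449 + (0.814) = 1.263
Right-hand sides:
  c_0 = sigma^2 (1 + theta_1 psi_1) = 3 * (1 + (0.449)(1.263)) = 3 * 1.567087 = 4.701261
  c_1 = sigma^2 theta_1 = 3 * (0.449) = 1.347
  c_2 = 0
Equations for k = 0 and k = 1 (AR order 1):
  gamma(0) = phi_1 gamma(1) + c_0
  gamma(1) = phi_1 gamma(0) + c_1
Substituting the second into the first: gamma(0) (1 - phi_1^2) = c_0 + phi_1 c_1, so
  gamma(0) = (c_0 + phi_1 c_1) / (1 - phi_1^2) = (4.701261 + (0.814)(1.347)) / (1 - (0.814)^2) = 5.797719 / 0.337404 = 17.183314.
  gamma(1) = phi_1 gamma(0) + c_1 = (0.814)(17.183314) + (1.347) = 15.334218.
For k = 2 (> q): gamma(2) = phi_1 gamma(1) = (0.814)(15.334218) = 12.482053.
Therefore gamma(2) = 12.4821 (to 4 decimal places).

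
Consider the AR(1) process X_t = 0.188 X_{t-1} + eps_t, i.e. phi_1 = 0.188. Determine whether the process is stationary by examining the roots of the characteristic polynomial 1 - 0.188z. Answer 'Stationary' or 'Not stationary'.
\text{Stationary}

The AR(p) characteristic polynomial is P(z) = 1 - 0.188z.
Stationarity requires all roots to lie outside the unit circle, i.e. |z| > 1 for every root.
This is linear in z: 1 + (-0.188) z = 0  =>  z = -1/(-0.188) = 5.319149,  |z| = 5.319149.
Moduli of all roots: 5.3191.
All moduli strictly greater than 1? Yes.
Verdict: Stationary.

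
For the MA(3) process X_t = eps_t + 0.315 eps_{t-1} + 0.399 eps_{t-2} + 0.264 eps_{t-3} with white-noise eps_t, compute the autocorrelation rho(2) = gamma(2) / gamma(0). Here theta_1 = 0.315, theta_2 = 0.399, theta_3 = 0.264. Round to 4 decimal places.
\rho(2) = 0.3630

For an MA(q) process with theta_0 = 1, the autocovariance is
  gamma(k) = sigma^2 * sum_{i=0..q-k} theta_i * theta_{i+k},
and rho(k) = gamma(k) / gamma(0). Sigma^2 cancels.
  numerator   = (1)*(0.399) + (0.315)*(0.264) = 0.48216.
  denominator = (1)^2 + (0.315)^2 + (0.399)^2 + (0.264)^2 = 1.328122.
  rho(2) = 0.48216 / 1.328122 = 0.3630.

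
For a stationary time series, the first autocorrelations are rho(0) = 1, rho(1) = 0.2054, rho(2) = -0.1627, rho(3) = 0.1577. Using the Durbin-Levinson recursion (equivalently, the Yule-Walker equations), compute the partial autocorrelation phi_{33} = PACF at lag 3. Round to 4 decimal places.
\phi_{33} = 0.2650

The PACF at lag k is phi_{kk}, the last component of the solution
to the Yule-Walker system G_k phi = r_k where
  (G_k)_{ij} = rho(|i - j|), (r_k)_i = rho(i), i,j = 1..k.
Equivalently, Durbin-Levinson gives phi_{kk} iteratively:
  phi_{11} = rho(1)
  phi_{kk} = [rho(k) - sum_{j=1..k-1} phi_{k-1,j} rho(k-j)]
            / [1 - sum_{j=1..k-1} phi_{k-1,j} rho(j)],
  phi_{k,j} = phi_{k-1,j} - phi_{kk} phi_{k-1,k-j},  j = 1..k-1.
Step k = 1:
  phi_11 = rho(1) = 0.2054.
Step k = 2:
  phi_22 = [rho(2) - phi_11 rho(1)] / [1 - phi_11 rho(1)] = [-0.1627 - (0.2054)(0.2054)] / [1 - (0.2054)(0.2054)]
         = -0.20488916 / 0.95781084 = -0.213914.
  Update: phi_21 = phi_11 - phi_22 phi_11 = 0.2054 - (-0.213914)(0.2054) = 0.249338.
Step k = 3:
  phi_33 = [rho(3) - phi_21 rho(2) - phi_22 rho(1)] / [1 - phi_21 rho(1) - phi_22 rho(2)]
    numerator   = 0.1577 - (0.249338)(-0.1627) - (-0.213914)(0.2054) = 0.24220522
    denominator = 1 - (0.249338)(0.2054) - (-0.213914)(-0.1627) = 0.91398218
  phi_33 = 0.24220522 / 0.91398218 = 0.265.
Therefore phi_{33} = 0.2650.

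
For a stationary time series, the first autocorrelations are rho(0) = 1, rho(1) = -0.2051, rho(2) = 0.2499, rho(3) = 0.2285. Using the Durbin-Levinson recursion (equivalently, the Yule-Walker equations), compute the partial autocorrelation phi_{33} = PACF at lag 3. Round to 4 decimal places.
\phi_{33} = 0.3430

The PACF at lag k is phi_{kk}, the last component of the solution
to the Yule-Walker system G_k phi = r_k where
  (G_k)_{ij} = rho(|i - j|), (r_k)_i = rho(i), i,j = 1..k.
Equivalently, Durbin-Levinson gives phi_{kk} iteratively:
  phi_{11} = rho(1)
  phi_{kk} = [rho(k) - sum_{j=1..k-1} phi_{k-1,j} rho(k-j)]
            / [1 - sum_{j=1..k-1} phi_{k-1,j} rho(j)],
  phi_{k,j} = phi_{k-1,j} - phi_{kk} phi_{k-1,k-j},  j = 1..k-1.
Step k = 1:
  phi_11 = rho(1) = -0.2051.
Step k = 2:
  phi_22 = [rho(2) - phi_11 rho(1)] / [1 - phi_11 rho(1)] = [0.2499 - (-0.2051)(-0.2051)] / [1 - (-0.2051)(-0.2051)]
         = 0.20783399 / 0.95793399 = 0.216961.
  Update: phi_21 = phi_11 - phi_22 phi_11 = -0.2051 - (0.216961)(-0.2051) = -0.160601.
Step k = 3:
  phi_33 = [rho(3) - phi_21 rho(2) - phi_22 rho(1)] / [1 - phi_21 rho(1) - phi_22 rho(2)]
    numerator   = 0.2285 - (-0.160601)(0.2499) - (0.216961)(-0.2051) = 0.31313291
    denominator = 1 - (-0.160601)(-0.2051) - (0.216961)(0.2499) = 0.91284219
  phi_33 = 0.31313291 / 0.91284219 = 0.343.
Therefore phi_{33} = 0.3430.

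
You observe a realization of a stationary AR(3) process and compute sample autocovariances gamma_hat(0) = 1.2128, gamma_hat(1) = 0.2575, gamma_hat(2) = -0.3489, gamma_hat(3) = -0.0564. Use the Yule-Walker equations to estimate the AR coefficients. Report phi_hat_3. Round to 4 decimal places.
\hat\phi_{3} = 0.1309

The Yule-Walker equations for an AR(p) process read, in matrix form,
  Gamma_p phi = r_p,   with   (Gamma_p)_{ij} = gamma(|i - j|),
                       (r_p)_i = gamma(i),   i,j = 1..p.
Substitute the sample gammas (Toeplitz matrix and right-hand side of size 3):
  Gamma_p = [[1.2128, 0.2575, -0.3489], [0.2575, 1.2128, 0.2575], [-0.3489, 0.2575, 1.2128]]
  r_p     = [0.2575, -0.3489, -0.0564]
Written out (R1..R3):
  (R1) 1.2128 phi_1 + 0.2575 phi_2 - 0.3489 phi_3 = 0.2575
  (R2) 0.2575 phi_1 + 1.2128 phi_2 + 0.2575 phi_3 = -0.3489
  (R3) -0.3489 phi_1 + 0.2575 phi_2 + 1.2128 phi_3 = -0.0564
Gaussian elimination:
  R2 <- R2 - (0.2575/1.2128) R1 = R2 - (0.212319) R1:  1.158128 phi_2 + 0.331578 phi_3 = -0.403572
  R3 <- R3 - (-0.3489/1.2128) R1 = R3 - (-0.287681) R1:  0.331578 phi_2 + 1.112428 phi_3 = 0.017678
  R3 <- R3 - (0.331578/1.158128) R2 = R3 - (0.286305) R2:  1.017495 phi_3 = 0.133223
Back-substitution:
  phi_hat_3 = 0.133223 / 1.017495 = 0.130932
  phi_hat_2 = (-0.403572 - (0.331578)(0.130932)) / 1.158128 = -0.385956
  phi_hat_1 = (0.2575 - (0.2575)(-0.385956) - (-0.3489)(0.130932)) / 1.2128 = 0.331931
So phi_hat = [0.3319, -0.3860, 0.1309].
Therefore phi_hat_3 = 0.1309.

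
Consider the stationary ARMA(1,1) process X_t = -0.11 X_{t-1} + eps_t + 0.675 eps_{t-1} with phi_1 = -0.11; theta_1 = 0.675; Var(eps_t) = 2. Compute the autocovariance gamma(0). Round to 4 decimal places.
\gamma(0) = 2.6463

Multiply the model equation by X_{t-k} and take expectations. With theta_0 = psi_0 = 1 and psi_j the MA(infinity) weights, this gives
  gamma(k) - sum_i phi_i gamma(k-i) = c_k,
  c_k = sigma^2 * sum_{j=k..q} theta_j psi_{j-k}   (c_k = 0 for k > q),
using gamma(-m) = gamma(m).
psi-weights needed (psi_j = theta_j + sum_i phi_i psi_{j-i}):
  psi_1 = theta_1 + phi_1 = 0.675 + (-0.11) = 0.565
Right-hand sides:
  c_0 = sigma^2 (1 + theta_1 psi_1) = 2 * (1 + (0.675)(0.565)) = 2 * 1.381375 = 2.76275
  c_1 = sigma^2 theta_1 = 2 * (0.675) = 1.35
  c_2 = 0
Equations for k = 0 and k = 1 (AR order 1):
  gamma(0) = phi_1 gamma(1) + c_0
  gamma(1) = phi_1 gamma(0) + c_1
Substituting the second into the first: gamma(0) (1 - phi_1^2) = c_0 + phi_1 c_1, so
  gamma(0) = (c_0 + phi_1 c_1) / (1 - phi_1^2) = (2.76275 + (-0.11)(1.35)) / (1 - (-0.11)^2) = 2.61425 / 0.9879 = 2.64627.
Therefore gamma(0) = 2.6463 (to 4 decimal places).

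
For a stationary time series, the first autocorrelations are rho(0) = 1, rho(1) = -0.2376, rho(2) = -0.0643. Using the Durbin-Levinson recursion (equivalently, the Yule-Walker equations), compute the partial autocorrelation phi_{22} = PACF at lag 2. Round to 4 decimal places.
\phi_{22} = -0.1280

The PACF at lag k is phi_{kk}, the last component of the solution
to the Yule-Walker system G_k phi = r_k where
  (G_k)_{ij} = rho(|i - j|), (r_k)_i = rho(i), i,j = 1..k.
Equivalently, Durbin-Levinson gives phi_{kk} iteratively:
  phi_{11} = rho(1)
  phi_{kk} = [rho(k) - sum_{j=1..k-1} phi_{k-1,j} rho(k-j)]
            / [1 - sum_{j=1..k-1} phi_{k-1,j} rho(j)],
  phi_{k,j} = phi_{k-1,j} - phi_{kk} phi_{k-1,k-j},  j = 1..k-1.
Step k = 1:
  phi_11 = rho(1) = -0.2376.
Step k = 2:
  phi_22 = [rho(2) - phi_11 rho(1)] / [1 - phi_11 rho(1)] = [-0.0643 - (-0.2376)(-0.2376)] / [1 - (-0.2376)(-0.2376)]
         = -0.12075376 / 0.94354624 = -0.128.
Therefore phi_{22} = -0.1280.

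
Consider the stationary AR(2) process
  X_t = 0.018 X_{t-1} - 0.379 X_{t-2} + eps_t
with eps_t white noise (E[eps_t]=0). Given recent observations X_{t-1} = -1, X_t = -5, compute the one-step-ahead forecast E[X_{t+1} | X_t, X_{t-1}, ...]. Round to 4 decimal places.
E[X_{t+1} \mid \mathcal F_t] = 0.2890

For an AR(p) model X_t = c + sum_i phi_i X_{t-i} + eps_t, the
one-step-ahead conditional mean is
  E[X_{t+1} | X_t, ...] = c + sum_i phi_i X_{t+1-i}.
Substitute known values:
  E[X_{t+1} | ...] = (0.018) * (-5) + (-0.379) * (-1)
                   = 0.2890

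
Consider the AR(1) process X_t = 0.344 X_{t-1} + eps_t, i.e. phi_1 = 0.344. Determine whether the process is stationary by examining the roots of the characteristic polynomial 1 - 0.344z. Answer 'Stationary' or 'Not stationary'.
\text{Stationary}

The AR(p) characteristic polynomial is P(z) = 1 - 0.344z.
Stationarity requires all roots to lie outside the unit circle, i.e. |z| > 1 for every root.
This is linear in z: 1 + (-0.344) z = 0  =>  z = -1/(-0.344) = 2.906977,  |z| = 2.906977.
Moduli of all roots: 2.9070.
All moduli strictly greater than 1? Yes.
Verdict: Stationary.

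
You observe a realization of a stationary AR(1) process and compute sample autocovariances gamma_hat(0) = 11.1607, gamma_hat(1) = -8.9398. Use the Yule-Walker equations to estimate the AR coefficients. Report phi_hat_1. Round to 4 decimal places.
\hat\phi_{1} = -0.8010

The Yule-Walker equations for an AR(p) process read, in matrix form,
  Gamma_p phi = r_p,   with   (Gamma_p)_{ij} = gamma(|i - j|),
                       (r_p)_i = gamma(i),   i,j = 1..p.
Substitute the sample gammas (Toeplitz matrix and right-hand side of size 1):
  Gamma_p = [[11.1607]]
  r_p     = [-8.9398]
With p = 1 this is the single equation gamma(0) phi_1 = gamma(1):
  phi_hat_1 = gamma(1) / gamma(0) = -8.9398 / 11.1607 = -0.8010.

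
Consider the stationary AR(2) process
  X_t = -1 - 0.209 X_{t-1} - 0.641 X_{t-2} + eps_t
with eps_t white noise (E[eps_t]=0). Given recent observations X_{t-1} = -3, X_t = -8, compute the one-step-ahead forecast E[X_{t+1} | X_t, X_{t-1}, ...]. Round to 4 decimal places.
E[X_{t+1} \mid \mathcal F_t] = 2.5950

For an AR(p) model X_t = c + sum_i phi_i X_{t-i} + eps_t, the
one-step-ahead conditional mean is
  E[X_{t+1} | X_t, ...] = c + sum_i phi_i X_{t+1-i}.
Substitute known values:
  E[X_{t+1} | ...] = -1 + (-0.209) * (-8) + (-0.641) * (-3)
                   = 2.5950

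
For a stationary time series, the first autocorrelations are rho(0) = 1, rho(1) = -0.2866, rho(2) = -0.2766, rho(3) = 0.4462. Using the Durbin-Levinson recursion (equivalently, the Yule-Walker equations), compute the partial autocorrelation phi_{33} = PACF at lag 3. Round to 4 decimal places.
\phi_{33} = 0.2880

The PACF at lag k is phi_{kk}, the last component of the solution
to the Yule-Walker system G_k phi = r_k where
  (G_k)_{ij} = rho(|i - j|), (r_k)_i = rho(i), i,j = 1..k.
Equivalently, Durbin-Levinson gives phi_{kk} iteratively:
  phi_{11} = rho(1)
  phi_{kk} = [rho(k) - sum_{j=1..k-1} phi_{k-1,j} rho(k-j)]
            / [1 - sum_{j=1..k-1} phi_{k-1,j} rho(j)],
  phi_{k,j} = phi_{k-1,j} - phi_{kk} phi_{k-1,k-j},  j = 1..k-1.
Step k = 1:
  phi_11 = rho(1) = -0.2866.
Step k = 2:
  phi_22 = [rho(2) - phi_11 rho(1)] / [1 - phi_11 rho(1)] = [-0.2766 - (-0.2866)(-0.2866)] / [1 - (-0.2866)(-0.2866)]
         = -0.35873956 / 0.91786044 = -0.390843.
  Update: phi_21 = phi_11 - phi_22 phi_11 = -0.2866 - (-0.390843)(-0.2866) = -0.398616.
Step k = 3:
  phi_33 = [rho(3) - phi_21 rho(2) - phi_22 rho(1)] / [1 - phi_21 rho(1) - phi_22 rho(2)]
    numerator   = 0.4462 - (-0.398616)(-0.2766) - (-0.390843)(-0.2866) = 0.22392723
    denominator = 1 - (-0.398616)(-0.2866) - (-0.390843)(-0.2766) = 0.7776495
  phi_33 = 0.22392723 / 0.7776495 = 0.288.
Therefore phi_{33} = 0.2880.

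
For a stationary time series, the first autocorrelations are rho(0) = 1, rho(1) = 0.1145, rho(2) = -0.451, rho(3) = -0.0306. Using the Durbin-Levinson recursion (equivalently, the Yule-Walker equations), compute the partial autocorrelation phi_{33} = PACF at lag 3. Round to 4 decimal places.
\phi_{33} = 0.1290

The PACF at lag k is phi_{kk}, the last component of the solution
to the Yule-Walker system G_k phi = r_k where
  (G_k)_{ij} = rho(|i - j|), (r_k)_i = rho(i), i,j = 1..k.
Equivalently, Durbin-Levinson gives phi_{kk} iteratively:
  phi_{11} = rho(1)
  phi_{kk} = [rho(k) - sum_{j=1..k-1} phi_{k-1,j} rho(k-j)]
            / [1 - sum_{j=1..k-1} phi_{k-1,j} rho(j)],
  phi_{k,j} = phi_{k-1,j} - phi_{kk} phi_{k-1,k-j},  j = 1..k-1.
Step k = 1:
  phi_11 = rho(1) = 0.1145.
Step k = 2:
  phi_22 = [rho(2) - phi_11 rho(1)] / [1 - phi_11 rho(1)] = [-0.451 - (0.1145)(0.1145)] / [1 - (0.1145)(0.1145)]
         = -0.46411025 / 0.98688975 = -0.470276.
  Update: phi_21 = phi_11 - phi_22 phi_11 = 0.1145 - (-0.470276)(0.1145) = 0.168347.
Step k = 3:
  phi_33 = [rho(3) - phi_21 rho(2) - phi_22 rho(1)] / [1 - phi_21 rho(1) - phi_22 rho(2)]
    numerator   = -0.0306 - (0.168347)(-0.451) - (-0.470276)(0.1145) = 0.09917087
    denominator = 1 - (0.168347)(0.1145) - (-0.470276)(-0.451) = 0.76862999
  phi_33 = 0.09917087 / 0.76862999 = 0.129.
Therefore phi_{33} = 0.1290.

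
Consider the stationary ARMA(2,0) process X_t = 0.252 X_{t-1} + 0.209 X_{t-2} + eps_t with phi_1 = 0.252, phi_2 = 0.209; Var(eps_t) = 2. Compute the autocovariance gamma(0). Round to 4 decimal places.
\gamma(0) = 2.3276

Multiply the model equation by X_{t-k} and take expectations. With theta_0 = psi_0 = 1 and psi_j the MA(infinity) weights, this gives
  gamma(k) - sum_i phi_i gamma(k-i) = c_k,
  c_k = sigma^2 * sum_{j=k..q} theta_j psi_{j-k}   (c_k = 0 for k > q),
using gamma(-m) = gamma(m).
Pure AR (q = 0): c_0 = sigma^2 = 2, c_k = 0 for k >= 1.
Equations for k = 0, 1, 2 (AR order 2, c_2 = 0):
  (E0) gamma(0) = phi_1 gamma(1) + phi_2 gamma(2) + c_0
  (E1) gamma(1) = phi_1 gamma(0) + phi_2 gamma(1) + c_1
  (E2) gamma(2) = phi_1 gamma(1) + phi_2 gamma(0)
From (E1): gamma(1) = A gamma(0) + B with
  A = phi_1 / (1 - phi_2) = 0.252 / 0.791 = 0.318584,   B = c_1 / (1 - phi_2) = 0 / 0.791 = 0.
Insert (E2) into (E0): gamma(0) (1 - phi_2^2) = phi_1 (1 + phi_2) gamma(1) + c_0.
  phi_1 (1 + phi_2) = (0.252)(1.209) = 0.304668,   1 - phi_2^2 = 0.956319.
Replace gamma(1) by A gamma(0) + B and collect gamma(0):
  gamma(0) [0.956319 - (0.304668)(0.318584)] = c_0 = 2
  gamma(0) * 0.859257 = 2
  gamma(0) = 2 / 0.859257 = 2.327593.
Therefore gamma(0) = 2.3276 (to 4 decimal places).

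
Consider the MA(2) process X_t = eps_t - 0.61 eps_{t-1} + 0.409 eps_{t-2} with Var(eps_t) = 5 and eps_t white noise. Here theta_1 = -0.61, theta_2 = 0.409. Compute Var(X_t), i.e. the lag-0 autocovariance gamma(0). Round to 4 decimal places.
\gamma(0) = 7.6969

For an MA(q) process X_t = eps_t + sum_i theta_i eps_{t-i} with
Var(eps_t) = sigma^2, the variance is
  gamma(0) = sigma^2 * (1 + sum_i theta_i^2).
  sum_i theta_i^2 = (-0.61)^2 + (0.409)^2 = 0.3721 + 0.167281 = 0.539381.
  gamma(0) = 5 * (1 + 0.539381) = 5 * 1.539381 = 7.696905, which rounds to 7.6969.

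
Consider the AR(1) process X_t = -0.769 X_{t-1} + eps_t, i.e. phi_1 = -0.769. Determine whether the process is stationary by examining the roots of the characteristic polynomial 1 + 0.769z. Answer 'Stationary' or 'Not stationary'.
\text{Stationary}

The AR(p) characteristic polynomial is P(z) = 1 + 0.769z.
Stationarity requires all roots to lie outside the unit circle, i.e. |z| > 1 for every root.
This is linear in z: 1 + (0.769) z = 0  =>  z = -1/(0.769) = -1.30039,  |z| = 1.30039.
Moduli of all roots: 1.3004.
All moduli strictly greater than 1? Yes.
Verdict: Stationary.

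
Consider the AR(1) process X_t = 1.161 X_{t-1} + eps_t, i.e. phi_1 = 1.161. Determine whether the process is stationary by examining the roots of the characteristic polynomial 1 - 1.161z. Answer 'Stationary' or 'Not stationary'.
\text{Not stationary}

The AR(p) characteristic polynomial is P(z) = 1 - 1.161z.
Stationarity requires all roots to lie outside the unit circle, i.e. |z| > 1 for every root.
This is linear in z: 1 + (-1.161) z = 0  =>  z = -1/(-1.161) = 0.861326,  |z| = 0.861326.
Moduli of all roots: 0.8613.
All moduli strictly greater than 1? No.
Verdict: Not stationary.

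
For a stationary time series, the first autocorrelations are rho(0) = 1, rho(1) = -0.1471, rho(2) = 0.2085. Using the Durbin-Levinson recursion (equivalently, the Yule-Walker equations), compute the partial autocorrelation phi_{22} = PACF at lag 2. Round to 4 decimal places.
\phi_{22} = 0.1910

The PACF at lag k is phi_{kk}, the last component of the solution
to the Yule-Walker system G_k phi = r_k where
  (G_k)_{ij} = rho(|i - j|), (r_k)_i = rho(i), i,j = 1..k.
Equivalently, Durbin-Levinson gives phi_{kk} iteratively:
  phi_{11} = rho(1)
  phi_{kk} = [rho(k) - sum_{j=1..k-1} phi_{k-1,j} rho(k-j)]
            / [1 - sum_{j=1..k-1} phi_{k-1,j} rho(j)],
  phi_{k,j} = phi_{k-1,j} - phi_{kk} phi_{k-1,k-j},  j = 1..k-1.
Step k = 1:
  phi_11 = rho(1) = -0.1471.
Step k = 2:
  phi_22 = [rho(2) - phi_11 rho(1)] / [1 - phi_11 rho(1)] = [0.2085 - (-0.1471)(-0.1471)] / [1 - (-0.1471)(-0.1471)]
         = 0.18686159 / 0.97836159 = 0.191.
Therefore phi_{22} = 0.1910.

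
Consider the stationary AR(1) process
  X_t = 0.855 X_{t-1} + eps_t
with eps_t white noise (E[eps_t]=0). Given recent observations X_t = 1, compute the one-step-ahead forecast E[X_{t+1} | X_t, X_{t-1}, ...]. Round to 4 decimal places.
E[X_{t+1} \mid \mathcal F_t] = 0.8550

For an AR(p) model X_t = c + sum_i phi_i X_{t-i} + eps_t, the
one-step-ahead conditional mean is
  E[X_{t+1} | X_t, ...] = c + sum_i phi_i X_{t+1-i}.
Substitute known values:
  E[X_{t+1} | ...] = (0.855) * (1)
                   = 0.8550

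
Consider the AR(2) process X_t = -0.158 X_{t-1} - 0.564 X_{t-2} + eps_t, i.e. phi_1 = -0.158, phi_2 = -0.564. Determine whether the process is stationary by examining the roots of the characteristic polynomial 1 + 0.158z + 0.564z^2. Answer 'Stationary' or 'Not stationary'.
\text{Stationary}

The AR(p) characteristic polynomial is P(z) = 1 + 0.158z + 0.564z^2.
Stationarity requires all roots to lie outside the unit circle, i.e. |z| > 1 for every root.
Set 1 + (0.158) z + (0.564) z^2 = 0, i.e. a z^2 + b z + c = 0 with a = 0.564, b = 0.158, c = 1.
Discriminant D = b^2 - 4ac = (0.158)^2 - 4*(0.564)*1 = 0.024964 - (2.256) = -2.231036.
D < 0, so the roots are the complex-conjugate pair z = (-b +/- i sqrt(-D)) / (2a) = -0.1401 +/- 1.3242i.
For a conjugate pair |z|^2 = z * conj(z) = (product of roots) = c/a = 1/(0.564) = 1.77305, so |z| = sqrt(1.77305) = 1.3316 for both roots.
Moduli of all roots: 1.3316, 1.3316.
All moduli strictly greater than 1? Yes.
Verdict: Stationary.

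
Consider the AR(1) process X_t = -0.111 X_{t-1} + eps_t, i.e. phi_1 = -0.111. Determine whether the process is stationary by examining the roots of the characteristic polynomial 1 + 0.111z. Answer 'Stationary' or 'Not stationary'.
\text{Stationary}

The AR(p) characteristic polynomial is P(z) = 1 + 0.111z.
Stationarity requires all roots to lie outside the unit circle, i.e. |z| > 1 for every root.
This is linear in z: 1 + (0.111) z = 0  =>  z = -1/(0.111) = -9.009009,  |z| = 9.009009.
Moduli of all roots: 9.0090.
All moduli strictly greater than 1? Yes.
Verdict: Stationary.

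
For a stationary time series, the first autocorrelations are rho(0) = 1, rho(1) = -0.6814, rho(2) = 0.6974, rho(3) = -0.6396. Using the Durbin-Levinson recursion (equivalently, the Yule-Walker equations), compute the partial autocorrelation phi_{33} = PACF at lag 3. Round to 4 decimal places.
\phi_{33} = -0.1719

The PACF at lag k is phi_{kk}, the last component of the solution
to the Yule-Walker system G_k phi = r_k where
  (G_k)_{ij} = rho(|i - j|), (r_k)_i = rho(i), i,j = 1..k.
Equivalently, Durbin-Levinson gives phi_{kk} iteratively:
  phi_{11} = rho(1)
  phi_{kk} = [rho(k) - sum_{j=1..k-1} phi_{k-1,j} rho(k-j)]
            / [1 - sum_{j=1..k-1} phi_{k-1,j} rho(j)],
  phi_{k,j} = phi_{k-1,j} - phi_{kk} phi_{k-1,k-j},  j = 1..k-1.
Step k = 1:
  phi_11 = rho(1) = -0.6814.
Step k = 2:
  phi_22 = [rho(2) - phi_11 rho(1)] / [1 - phi_11 rho(1)] = [0.6974 - (-0.6814)(-0.6814)] / [1 - (-0.6814)(-0.6814)]
         = 0.23309404 / 0.53569404 = 0.435125.
  Update: phi_21 = phi_11 - phi_22 phi_11 = -0.6814 - (0.435125)(-0.6814) = -0.384906.
Step k = 3:
  phi_33 = [rho(3) - phi_21 rho(2) - phi_22 rho(1)] / [1 - phi_21 rho(1) - phi_22 rho(2)]
    numerator   = -0.6396 - (-0.384906)(0.6974) - (0.435125)(-0.6814) = -0.07467244
    denominator = 1 - (-0.384906)(-0.6814) - (0.435125)(0.6974) = 0.43426892
  phi_33 = -0.07467244 / 0.43426892 = -0.1719.
Therefore phi_{33} = -0.1719.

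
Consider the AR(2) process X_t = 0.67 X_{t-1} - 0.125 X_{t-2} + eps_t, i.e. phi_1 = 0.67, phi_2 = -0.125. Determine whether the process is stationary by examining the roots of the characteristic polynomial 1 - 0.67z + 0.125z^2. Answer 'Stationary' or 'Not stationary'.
\text{Stationary}

The AR(p) characteristic polynomial is P(z) = 1 - 0.67z + 0.125z^2.
Stationarity requires all roots to lie outside the unit circle, i.e. |z| > 1 for every root.
Set 1 + (-0.67) z + (0.125) z^2 = 0, i.e. a z^2 + b z + c = 0 with a = 0.125, b = -0.67, c = 1.
Discriminant D = b^2 - 4ac = (-0.67)^2 - 4*(0.125)*1 = 0.4489 - (0.5) = -0.0511.
D < 0, so the roots are the complex-conjugate pair z = (-b +/- i sqrt(-D)) / (2a) = 2.68 +/- 0.9042i.
For a conjugate pair |z|^2 = z * conj(z) = (product of roots) = c/a = 1/(0.125) = 8, so |z| = sqrt(8) = 2.8284 for both roots.
Moduli of all roots: 2.8284, 2.8284.
All moduli strictly greater than 1? Yes.
Verdict: Stationary.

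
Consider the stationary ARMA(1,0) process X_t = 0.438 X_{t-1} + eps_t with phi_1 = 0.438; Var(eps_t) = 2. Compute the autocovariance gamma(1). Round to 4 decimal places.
\gamma(1) = 1.0839

Multiply the model equation by X_{t-k} and take expectations. With theta_0 = psi_0 = 1 and psi_j the MA(infinity) weights, this gives
  gamma(k) - sum_i phi_i gamma(k-i) = c_k,
  c_k = sigma^2 * sum_{j=k..q} theta_j psi_{j-k}   (c_k = 0 for k > q),
using gamma(-m) = gamma(m).
Pure AR (q = 0): c_0 = sigma^2 = 2, c_k = 0 for k >= 1.
Equations for k = 0 and k = 1 (AR order 1):
  gamma(0) = phi_1 gamma(1) + c_0
  gamma(1) = phi_1 gamma(0) + c_1
Substituting the second into the first: gamma(0) (1 - phi_1^2) = c_0 + phi_1 c_1, so
  gamma(0) = c_0 / (1 - phi_1^2) = 2 / (1 - (0.438)^2) = 2 / 0.808156 = 2.47477.
  gamma(1) = phi_1 gamma(0) = (0.438)(2.47477) = 1.083949.
Therefore gamma(1) = 1.0839 (to 4 decimal places).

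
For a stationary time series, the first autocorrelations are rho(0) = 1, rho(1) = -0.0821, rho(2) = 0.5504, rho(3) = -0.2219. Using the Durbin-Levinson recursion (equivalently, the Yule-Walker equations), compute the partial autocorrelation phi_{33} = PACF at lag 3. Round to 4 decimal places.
\phi_{33} = -0.2250

The PACF at lag k is phi_{kk}, the last component of the solution
to the Yule-Walker system G_k phi = r_k where
  (G_k)_{ij} = rho(|i - j|), (r_k)_i = rho(i), i,j = 1..k.
Equivalently, Durbin-Levinson gives phi_{kk} iteratively:
  phi_{11} = rho(1)
  phi_{kk} = [rho(k) - sum_{j=1..k-1} phi_{k-1,j} rho(k-j)]
            / [1 - sum_{j=1..k-1} phi_{k-1,j} rho(j)],
  phi_{k,j} = phi_{k-1,j} - phi_{kk} phi_{k-1,k-j},  j = 1..k-1.
Step k = 1:
  phi_11 = rho(1) = -0.0821.
Step k = 2:
  phi_22 = [rho(2) - phi_11 rho(1)] / [1 - phi_11 rho(1)] = [0.5504 - (-0.0821)(-0.0821)] / [1 - (-0.0821)(-0.0821)]
         = 0.54365959 / 0.99325959 = 0.547349.
  Update: phi_21 = phi_11 - phi_22 phi_11 = -0.0821 - (0.547349)(-0.0821) = -0.037163.
Step k = 3:
  phi_33 = [rho(3) - phi_21 rho(2) - phi_22 rho(1)] / [1 - phi_21 rho(1) - phi_22 rho(2)]
    numerator   = -0.2219 - (-0.037163)(0.5504) - (0.547349)(-0.0821) = -0.15650833
    denominator = 1 - (-0.037163)(-0.0821) - (0.547349)(0.5504) = 0.69568809
  phi_33 = -0.15650833 / 0.69568809 = -0.225.
Therefore phi_{33} = -0.2250.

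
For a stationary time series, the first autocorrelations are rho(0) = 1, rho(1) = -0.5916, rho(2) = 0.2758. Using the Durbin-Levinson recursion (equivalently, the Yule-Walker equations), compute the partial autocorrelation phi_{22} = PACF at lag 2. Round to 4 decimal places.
\phi_{22} = -0.1141

The PACF at lag k is phi_{kk}, the last component of the solution
to the Yule-Walker system G_k phi = r_k where
  (G_k)_{ij} = rho(|i - j|), (r_k)_i = rho(i), i,j = 1..k.
Equivalently, Durbin-Levinson gives phi_{kk} iteratively:
  phi_{11} = rho(1)
  phi_{kk} = [rho(k) - sum_{j=1..k-1} phi_{k-1,j} rho(k-j)]
            / [1 - sum_{j=1..k-1} phi_{k-1,j} rho(j)],
  phi_{k,j} = phi_{k-1,j} - phi_{kk} phi_{k-1,k-j},  j = 1..k-1.
Step k = 1:
  phi_11 = rho(1) = -0.5916.
Step k = 2:
  phi_22 = [rho(2) - phi_11 rho(1)] / [1 - phi_11 rho(1)] = [0.2758 - (-0.5916)(-0.5916)] / [1 - (-0.5916)(-0.5916)]
         = -0.07419056 / 0.65000944 = -0.1141.
Therefore phi_{22} = -0.1141.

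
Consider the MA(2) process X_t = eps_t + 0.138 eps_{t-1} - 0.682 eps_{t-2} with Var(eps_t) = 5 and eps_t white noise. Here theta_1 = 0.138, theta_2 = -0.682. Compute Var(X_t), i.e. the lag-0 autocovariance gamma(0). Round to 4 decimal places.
\gamma(0) = 7.4208

For an MA(q) process X_t = eps_t + sum_i theta_i eps_{t-i} with
Var(eps_t) = sigma^2, the variance is
  gamma(0) = sigma^2 * (1 + sum_i theta_i^2).
  sum_i theta_i^2 = (0.138)^2 + (-0.682)^2 = 0.019044 + 0.465124 = 0.484168.
  gamma(0) = 5 * (1 + 0.484168) = 5 * 1.484168 = 7.42084, which rounds to 7.4208.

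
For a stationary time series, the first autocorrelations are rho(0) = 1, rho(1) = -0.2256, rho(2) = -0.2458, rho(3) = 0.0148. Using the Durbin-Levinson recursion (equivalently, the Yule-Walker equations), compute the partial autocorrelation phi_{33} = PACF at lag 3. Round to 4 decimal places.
\phi_{33} = -0.1501

The PACF at lag k is phi_{kk}, the last component of the solution
to the Yule-Walker system G_k phi = r_k where
  (G_k)_{ij} = rho(|i - j|), (r_k)_i = rho(i), i,j = 1..k.
Equivalently, Durbin-Levinson gives phi_{kk} iteratively:
  phi_{11} = rho(1)
  phi_{kk} = [rho(k) - sum_{j=1..k-1} phi_{k-1,j} rho(k-j)]
            / [1 - sum_{j=1..k-1} phi_{k-1,j} rho(j)],
  phi_{k,j} = phi_{k-1,j} - phi_{kk} phi_{k-1,k-j},  j = 1..k-1.
Step k = 1:
  phi_11 = rho(1) = -0.2256.
Step k = 2:
  phi_22 = [rho(2) - phi_11 rho(1)] / [1 - phi_11 rho(1)] = [-0.2458 - (-0.2256)(-0.2256)] / [1 - (-0.2256)(-0.2256)]
         = -0.29669536 / 0.94910464 = -0.312606.
  Update: phi_21 = phi_11 - phi_22 phi_11 = -0.2256 - (-0.312606)(-0.2256) = -0.296124.
Step k = 3:
  phi_33 = [rho(3) - phi_21 rho(2) - phi_22 rho(1)] / [1 - phi_21 rho(1) - phi_22 rho(2)]
    numerator   = 0.0148 - (-0.296124)(-0.2458) - (-0.312606)(-0.2256) = -0.12851104
    denominator = 1 - (-0.296124)(-0.2256) - (-0.312606)(-0.2458) = 0.85635603
  phi_33 = -0.12851104 / 0.85635603 = -0.1501.
Therefore phi_{33} = -0.1501.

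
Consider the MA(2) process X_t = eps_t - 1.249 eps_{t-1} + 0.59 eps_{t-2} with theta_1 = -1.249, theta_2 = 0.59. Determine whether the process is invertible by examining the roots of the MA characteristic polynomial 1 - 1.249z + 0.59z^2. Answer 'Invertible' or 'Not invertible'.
\text{Invertible}

The MA(q) characteristic polynomial is P(z) = 1 - 1.249z + 0.59z^2.
Invertibility requires all roots to lie outside the unit circle, i.e. |z| > 1 for every root.
Set 1 + (-1.249) z + (0.59) z^2 = 0, i.e. a z^2 + b z + c = 0 with a = 0.59, b = -1.249, c = 1.
Discriminant D = b^2 - 4ac = (-1.249)^2 - 4*(0.59)*1 = 1.560001 - (2.36) = -0.799999.
D < 0, so the roots are the complex-conjugate pair z = (-b +/- i sqrt(-D)) / (2a) = 1.0585 +/- 0.758i.
For a conjugate pair |z|^2 = z * conj(z) = (product of roots) = c/a = 1/(0.59) = 1.694915, so |z| = sqrt(1.694915) = 1.3019 for both roots.
Moduli of all roots: 1.3019, 1.3019.
All moduli strictly greater than 1? Yes.
Verdict: Invertible.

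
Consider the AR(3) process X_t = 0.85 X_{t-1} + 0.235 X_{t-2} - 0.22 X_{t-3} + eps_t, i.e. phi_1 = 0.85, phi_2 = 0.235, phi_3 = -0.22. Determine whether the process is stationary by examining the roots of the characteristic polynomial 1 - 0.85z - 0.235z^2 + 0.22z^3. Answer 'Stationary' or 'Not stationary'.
\text{Stationary}

The AR(p) characteristic polynomial is P(z) = 1 - 0.85z - 0.235z^2 + 0.22z^3.
Stationarity requires all roots to lie outside the unit circle, i.e. |z| > 1 for every root.
Degree 3: look for a simple real root z0 first, then factor out (1 - z/z0) and solve the remaining quadratic.
Testing z0 = -2: P(-2) = 1 + (-0.85)(-2) + (-0.235)(-2)^2 + (0.22)(-2)^3
  = 1 + (1.7) + (-0.94) + (-1.76) = 0.  So z_0 = -2 is a root, |z_0| = 2.
Divide out the factor (1 + 0.5 z) = (1 - z/z0) (since 1/z0 = -0.5):
  P(z) = (1 + 0.5 z)(1 + (-1.35) z + (0.44) z^2)
  [check: z-coef -1.35 - (-0.5) = -0.85; z^2-coef 0.44 - (-0.5)(-1.35) = -0.235; z^3-coef -(-0.5)(0.44) = 0.22.]
Remaining roots from the quadratic factor 1 + (-1.35) z + (0.44) z^2:
  Set 1 + (-1.35) z + (0.44) z^2 = 0, i.e. a z^2 + b z + c = 0 with a = 0.44, b = -1.35, c = 1.
  Discriminant D = b^2 - 4ac = (-1.35)^2 - 4*(0.44)*1 = 1.8225 - (1.76) = 0.0625.
  D >= 0, so the roots are real: z = (-b +/- sqrt(D)) / (2a) = (1.35 +/- 0.25) / (0.88).
    z_1 = (1.35 + 0.25) / (0.88) = 1.8182,   |z_1| = 1.8182.
    z_2 = (1.35 - 0.25) / (0.88) = 1.25,   |z_2| = 1.25.
Moduli of all roots: 2.0000, 1.8182, 1.2500.
All moduli strictly greater than 1? Yes.
Verdict: Stationary.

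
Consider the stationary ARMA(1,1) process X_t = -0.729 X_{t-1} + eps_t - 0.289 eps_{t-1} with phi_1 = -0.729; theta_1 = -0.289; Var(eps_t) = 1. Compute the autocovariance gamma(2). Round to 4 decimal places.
\gamma(2) = 1.9175

Multiply the model equation by X_{t-k} and take expectations. With theta_0 = psi_0 = 1 and psi_j the MA(infinity) weights, this gives
  gamma(k) - sum_i phi_i gamma(k-i) = c_k,
  c_k = sigma^2 * sum_{j=k..q} theta_j psi_{j-k}   (c_k = 0 for k > q),
using gamma(-m) = gamma(m).
psi-weights needed (psi_j = theta_j + sum_i phi_i psi_{j-i}):
  psi_1 = theta_1 + phi_1 = -0.289 + (-0.729) = -1.018
Right-hand sides:
  c_0 = sigma^2 (1 + theta_1 psi_1) = 1 * (1 + (-0.289)(-1.018)) = 1 * 1.294202 = 1.294202
  c_1 = sigma^2 theta_1 = 1 * (-0.289) = -0.289
  c_2 = 0
Equations for k = 0 and k = 1 (AR order 1):
  gamma(0) = phi_1 gamma(1) + c_0
  gamma(1) = phi_1 gamma(0) + c_1
Substituting the second into the first: gamma(0) (1 - phi_1^2) = c_0 + phi_1 c_1, so
  gamma(0) = (c_0 + phi_1 c_1) / (1 - phi_1^2) = (1.294202 + (-0.729)(-0.289)) / (1 - (-0.729)^2) = 1.504883 / 0.468559 = 3.211726.
  gamma(1) = phi_1 gamma(0) + c_1 = (-0.729)(3.211726) + (-0.289) = -2.630348.
For k = 2 (> q): gamma(2) = phi_1 gamma(1) = (-0.729)(-2.630348) = 1.917524.
Therefore gamma(2) = 1.9175 (to 4 decimal places).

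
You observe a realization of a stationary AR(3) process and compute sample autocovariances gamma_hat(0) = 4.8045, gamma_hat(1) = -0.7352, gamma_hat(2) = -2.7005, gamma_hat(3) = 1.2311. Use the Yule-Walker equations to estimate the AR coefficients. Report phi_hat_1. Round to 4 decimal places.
\hat\phi_{1} = -0.2190

The Yule-Walker equations for an AR(p) process read, in matrix form,
  Gamma_p phi = r_p,   with   (Gamma_p)_{ij} = gamma(|i - j|),
                       (r_p)_i = gamma(i),   i,j = 1..p.
Substitute the sample gammas (Toeplitz matrix and right-hand side of size 3):
  Gamma_p = [[4.8045, -0.7352, -2.7005], [-0.7352, 4.8045, -0.7352], [-2.7005, -0.7352, 4.8045]]
  r_p     = [-0.7352, -2.7005, 1.2311]
Written out (R1..R3):
  (R1) 4.8045 phi_1 - 0.7352 phi_2 - 2.7005 phi_3 = -0.7352
  (R2) -0.7352 phi_1 + 4.8045 phi_2 - 0.7352 phi_3 = -2.7005
  (R3) -2.7005 phi_1 - 0.7352 phi_2 + 4.8045 phi_3 = 1.2311
Gaussian elimination:
  R2 <- R2 - (-0.7352/4.8045) R1 = R2 - (-0.153023) R1:  4.691997 phi_2 - 1.148439 phi_3 = -2.813003
  R3 <- R3 - (-2.7005/4.8045) R1 = R3 - (-0.562077) R1:  -1.148439 phi_2 + 3.28661 phi_3 = 0.817861
  R3 <- R3 - (-1.148439/4.691997) R2 = R3 - (-0.244766) R2:  3.005512 phi_3 = 0.129335
Back-substitution:
  phi_hat_3 = 0.129335 / 3.005512 = 0.043033
  phi_hat_2 = (-2.813003 - (-1.148439)(0.043033)) / 4.691997 = -0.588999
  phi_hat_1 = (-0.7352 - (-0.7352)(-0.588999) - (-2.7005)(0.043033)) / 4.8045 = -0.218966
So phi_hat = [-0.2190, -0.5890, 0.0430].
Therefore phi_hat_1 = -0.2190.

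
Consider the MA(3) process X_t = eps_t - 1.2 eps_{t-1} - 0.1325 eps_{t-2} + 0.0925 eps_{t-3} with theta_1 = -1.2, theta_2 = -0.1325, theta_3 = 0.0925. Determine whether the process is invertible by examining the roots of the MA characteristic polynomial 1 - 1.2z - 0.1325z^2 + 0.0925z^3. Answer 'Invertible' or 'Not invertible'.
\text{Not invertible}

The MA(q) characteristic polynomial is P(z) = 1 - 1.2z - 0.1325z^2 + 0.0925z^3.
Invertibility requires all roots to lie outside the unit circle, i.e. |z| > 1 for every root.
Degree 3: look for a simple real root z0 first, then factor out (1 - z/z0) and solve the remaining quadratic.
Testing z0 = 4: P(4) = 1 + (-1.2)(4) + (-0.1325)(4)^2 + (0.0925)(4)^3
  = 1 + (-4.8) + (-2.12) + (5.92) = 0.  So z_0 = 4 is a root, |z_0| = 4.
Divide out the factor (1 - 0.25 z) = (1 - z/z0) (since 1/z0 = 0.25):
  P(z) = (1 - 0.25 z)(1 + (-0.95) z + (-0.37) z^2)
  [check: z-coef -0.95 - (0.25) = -1.2; z^2-coef -0.37 - (0.25)(-0.95) = -0.1325; z^3-coef -(0.25)(-0.37) = 0.0925.]
Remaining roots from the quadratic factor 1 + (-0.95) z + (-0.37) z^2:
  Set 1 + (-0.95) z + (-0.37) z^2 = 0, i.e. a z^2 + b z + c = 0 with a = -0.37, b = -0.95, c = 1.
  Discriminant D = b^2 - 4ac = (-0.95)^2 - 4*(-0.37)*1 = 0.9025 - (-1.48) = 2.3825.
  D >= 0, so the roots are real: z = (-b +/- sqrt(D)) / (2a) = (0.95 +/- 1.543535) / (-0.74).
    z_1 = (0.95 + 1.543535) / (-0.74) = -3.3696,   |z_1| = 3.3696.
    z_2 = (0.95 - 1.543535) / (-0.74) = 0.8021,   |z_2| = 0.8021.
Moduli of all roots: 4.0000, 3.3696, 0.8021.
All moduli strictly greater than 1? No.
Verdict: Not invertible.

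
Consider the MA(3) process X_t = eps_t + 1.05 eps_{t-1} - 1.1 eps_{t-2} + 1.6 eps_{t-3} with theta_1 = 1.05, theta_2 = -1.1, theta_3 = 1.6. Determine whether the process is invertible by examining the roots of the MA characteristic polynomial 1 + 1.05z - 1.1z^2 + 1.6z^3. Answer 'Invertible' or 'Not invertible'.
\text{Not invertible}

The MA(q) characteristic polynomial is P(z) = 1 + 1.05z - 1.1z^2 + 1.6z^3.
Invertibility requires all roots to lie outside the unit circle, i.e. |z| > 1 for every root.
Degree 3: look for a simple real root z0 first, then factor out (1 - z/z0) and solve the remaining quadratic.
Testing z0 = -0.5: P(-0.5) = 1 + (1.05)(-0.5) + (-1.1)(-0.5)^2 + (1.6)(-0.5)^3
  = 1 + (-0.525) + (-0.275) + (-0.2) = 0.  So z_0 = -0.5 is a root, |z_0| = 0.5.
Divide out the factor (1 + 2 z) = (1 - z/z0) (since 1/z0 = -2):
  P(z) = (1 + 2 z)(1 + (-0.95) z + (0.8) z^2)
  [check: z-coef -0.95 - (-2) = 1.05; z^2-coef 0.8 - (-2)(-0.95) = -1.1; z^3-coef -(-2)(0.8) = 1.6.]
Remaining roots from the quadratic factor 1 + (-0.95) z + (0.8) z^2:
  Set 1 + (-0.95) z + (0.8) z^2 = 0, i.e. a z^2 + b z + c = 0 with a = 0.8, b = -0.95, c = 1.
  Discriminant D = b^2 - 4ac = (-0.95)^2 - 4*(0.8)*1 = 0.9025 - (3.2) = -2.2975.
  D < 0, so the roots are the complex-conjugate pair z = (-b +/- i sqrt(-D)) / (2a) = 0.5937 +/- 0.9473i.
  For a conjugate pair |z|^2 = z * conj(z) = (product of roots) = c/a = 1/(0.8) = 1.25, so |z| = sqrt(1.25) = 1.118 for both roots.
Moduli of all roots: 0.5000, 1.1180, 1.1180.
All moduli strictly greater than 1? No.
Verdict: Not invertible.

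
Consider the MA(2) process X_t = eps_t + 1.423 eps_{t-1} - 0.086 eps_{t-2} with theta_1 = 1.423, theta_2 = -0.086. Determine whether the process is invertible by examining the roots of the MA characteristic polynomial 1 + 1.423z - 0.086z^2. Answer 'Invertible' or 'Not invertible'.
\text{Not invertible}

The MA(q) characteristic polynomial is P(z) = 1 + 1.423z - 0.086z^2.
Invertibility requires all roots to lie outside the unit circle, i.e. |z| > 1 for every root.
Set 1 + (1.423) z + (-0.086) z^2 = 0, i.e. a z^2 + b z + c = 0 with a = -0.086, b = 1.423, c = 1.
Discriminant D = b^2 - 4ac = (1.423)^2 - 4*(-0.086)*1 = 2.024929 - (-0.344) = 2.368929.
D >= 0, so the roots are real: z = (-b +/- sqrt(D)) / (2a) = (-1.423 +/- 1.539133) / (-0.172).
  z_1 = (-1.423 + 1.539133) / (-0.172) = -0.6752,   |z_1| = 0.6752.
  z_2 = (-1.423 - 1.539133) / (-0.172) = 17.2217,   |z_2| = 17.2217.
Moduli of all roots: 0.6752, 17.2217.
All moduli strictly greater than 1? No.
Verdict: Not invertible.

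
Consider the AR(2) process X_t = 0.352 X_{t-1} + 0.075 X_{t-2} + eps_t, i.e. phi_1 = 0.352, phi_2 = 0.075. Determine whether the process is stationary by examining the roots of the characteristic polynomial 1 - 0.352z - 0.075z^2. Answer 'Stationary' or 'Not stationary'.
\text{Stationary}

The AR(p) characteristic polynomial is P(z) = 1 - 0.352z - 0.075z^2.
Stationarity requires all roots to lie outside the unit circle, i.e. |z| > 1 for every root.
Set 1 + (-0.352) z + (-0.075) z^2 = 0, i.e. a z^2 + b z + c = 0 with a = -0.075, b = -0.352, c = 1.
Discriminant D = b^2 - 4ac = (-0.352)^2 - 4*(-0.075)*1 = 0.123904 - (-0.3) = 0.423904.
D >= 0, so the roots are real: z = (-b +/- sqrt(D)) / (2a) = (0.352 +/- 0.651079) / (-0.15).
  z_1 = (0.352 + 0.651079) / (-0.15) = -6.6872,   |z_1| = 6.6872.
  z_2 = (0.352 - 0.651079) / (-0.15) = 1.9939,   |z_2| = 1.9939.
Moduli of all roots: 6.6872, 1.9939.
All moduli strictly greater than 1? Yes.
Verdict: Stationary.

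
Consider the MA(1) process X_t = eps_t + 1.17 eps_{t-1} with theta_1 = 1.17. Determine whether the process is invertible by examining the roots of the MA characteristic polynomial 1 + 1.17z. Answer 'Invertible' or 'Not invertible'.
\text{Not invertible}

The MA(q) characteristic polynomial is P(z) = 1 + 1.17z.
Invertibility requires all roots to lie outside the unit circle, i.e. |z| > 1 for every root.
This is linear in z: 1 + (1.17) z = 0  =>  z = -1/(1.17) = -0.854701,  |z| = 0.854701.
Moduli of all roots: 0.8547.
All moduli strictly greater than 1? No.
Verdict: Not invertible.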